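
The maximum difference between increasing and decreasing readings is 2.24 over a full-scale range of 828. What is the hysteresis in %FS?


Hysteresis = (max difference / full scale) * 100%.
H = (2.24 / 828) * 100
H = 0.271 %FS

0.271 %FS


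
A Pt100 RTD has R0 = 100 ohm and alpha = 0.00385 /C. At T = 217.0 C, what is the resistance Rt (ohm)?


The RTD equation: Rt = R0 * (1 + alpha * T).
Rt = 100 * (1 + 0.00385 * 217.0)
Rt = 100 * (1 + 0.83545)
Rt = 100 * 1.83545
Rt = 183.545 ohm

183.545 ohm


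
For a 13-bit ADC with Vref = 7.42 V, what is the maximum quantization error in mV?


The maximum quantization error is +/- LSB/2.
LSB = Vref / 2^n = 7.42 / 8192 = 0.00090576 V
Max error = LSB / 2 = 0.00090576 / 2 = 0.00045288 V
Max error = 0.4529 mV

0.4529 mV


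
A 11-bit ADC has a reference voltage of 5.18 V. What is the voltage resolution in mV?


The resolution (LSB) of an ADC is Vref / 2^n.
LSB = 5.18 / 2^11
LSB = 5.18 / 2048
LSB = 0.0025293 V = 2.52929688 mV

2.52929688 mV


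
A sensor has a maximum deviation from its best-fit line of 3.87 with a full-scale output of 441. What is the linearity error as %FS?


Linearity error = (max deviation / full scale) * 100%.
Linearity = (3.87 / 441) * 100
Linearity = 0.878 %FS

0.878 %FS


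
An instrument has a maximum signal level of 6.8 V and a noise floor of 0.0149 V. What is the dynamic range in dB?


Dynamic range = 20 * log10(Vmax / Vnoise).
DR = 20 * log10(6.8 / 0.0149)
DR = 20 * log10(456.38)
DR = 53.19 dB

53.19 dB


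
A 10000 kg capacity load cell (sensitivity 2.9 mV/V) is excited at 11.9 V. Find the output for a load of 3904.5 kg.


Vout = rated_output * Vex * (load / capacity).
Vout = 2.9 * 11.9 * (3904.5 / 10000)
Vout = 2.9 * 11.9 * 0.39045
Vout = 13.474 mV

13.474 mV


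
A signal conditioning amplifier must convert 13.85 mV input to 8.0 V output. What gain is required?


Gain = Vout / Vin (converting to same units).
G = 8.0 V / 13.85 mV
G = 8000.0 mV / 13.85 mV
G = 577.62

577.62


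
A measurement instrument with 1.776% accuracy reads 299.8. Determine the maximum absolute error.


Absolute error = (accuracy% / 100) * reading.
Error = (1.776 / 100) * 299.8
Error = 0.01776 * 299.8
Error = 5.3244

5.3244


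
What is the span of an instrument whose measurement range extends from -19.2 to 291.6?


Span = upper range - lower range.
Span = 291.6 - (-19.2)
Span = 310.8

310.8


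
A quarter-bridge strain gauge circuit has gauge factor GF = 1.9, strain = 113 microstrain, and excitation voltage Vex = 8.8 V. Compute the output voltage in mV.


Quarter bridge output: Vout = (GF * epsilon * Vex) / 4.
Vout = (1.9 * 113e-6 * 8.8) / 4
Vout = 0.00188936 / 4 V
Vout = 0.00047234 V = 0.4723 mV

0.4723 mV


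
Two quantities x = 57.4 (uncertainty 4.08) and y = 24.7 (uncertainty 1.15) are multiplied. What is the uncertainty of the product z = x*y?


For a product z = x*y, the relative uncertainty is:
uz/z = sqrt((ux/x)^2 + (uy/y)^2)
Relative uncertainties: ux/x = 4.08/57.4 = 0.07108
uy/y = 1.15/24.7 = 0.046559
z = 57.4 * 24.7 = 1417.8
uz = 1417.8 * sqrt(0.07108^2 + 0.046559^2) = 120.47

120.47


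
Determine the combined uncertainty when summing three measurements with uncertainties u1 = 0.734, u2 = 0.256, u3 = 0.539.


For a sum of independent quantities, uc = sqrt(u1^2 + u2^2 + u3^2).
uc = sqrt(0.734^2 + 0.256^2 + 0.539^2)
uc = sqrt(0.538756 + 0.065536 + 0.290521)
uc = 0.9459

0.9459


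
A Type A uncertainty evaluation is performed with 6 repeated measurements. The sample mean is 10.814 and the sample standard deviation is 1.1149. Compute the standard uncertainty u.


The standard uncertainty for Type A evaluation is u = s / sqrt(n).
u = 1.1149 / sqrt(6)
u = 1.1149 / 2.4495
u = 0.4552

0.4552


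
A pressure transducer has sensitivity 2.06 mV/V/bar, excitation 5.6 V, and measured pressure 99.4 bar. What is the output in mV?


Output = sensitivity * Vex * P.
Vout = 2.06 * 5.6 * 99.4
Vout = 11.536 * 99.4
Vout = 1146.68 mV

1146.68 mV


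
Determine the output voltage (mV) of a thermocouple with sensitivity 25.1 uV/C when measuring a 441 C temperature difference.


The thermocouple output V = sensitivity * dT.
V = 25.1 uV/C * 441 C
V = 11069.1 uV
V = 11.069 mV

11.069 mV


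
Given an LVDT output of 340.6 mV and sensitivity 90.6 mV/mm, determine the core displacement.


Displacement = Vout / sensitivity.
d = 340.6 / 90.6
d = 3.759 mm

3.759 mm


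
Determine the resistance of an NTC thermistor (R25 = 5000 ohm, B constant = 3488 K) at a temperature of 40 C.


NTC thermistor equation: Rt = R25 * exp(B * (1/T - 1/T25)).
T in Kelvin: 313.15 K, T25 = 298.15 K
1/T - 1/T25 = 1/313.15 - 1/298.15 = -0.00016066
B * (1/T - 1/T25) = 3488 * -0.00016066 = -0.5604
Rt = 5000 * exp(-0.5604) = 2855.0 ohm

2855.0 ohm


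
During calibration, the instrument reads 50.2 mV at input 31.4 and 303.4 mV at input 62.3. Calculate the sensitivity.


Sensitivity = (y2 - y1) / (x2 - x1).
S = (303.4 - 50.2) / (62.3 - 31.4)
S = 253.2 / 30.9
S = 8.1942 mV/unit

8.1942 mV/unit


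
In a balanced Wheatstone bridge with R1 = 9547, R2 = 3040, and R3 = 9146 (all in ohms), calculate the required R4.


At balance: R1*R4 = R2*R3, so R4 = R2*R3/R1.
R4 = 3040 * 9146 / 9547
R4 = 27803840 / 9547
R4 = 2912.31 ohm

2912.31 ohm


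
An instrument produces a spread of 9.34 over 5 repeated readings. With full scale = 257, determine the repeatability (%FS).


Repeatability = (spread / full scale) * 100%.
R = (9.34 / 257) * 100
R = 3.634 %FS

3.634 %FS


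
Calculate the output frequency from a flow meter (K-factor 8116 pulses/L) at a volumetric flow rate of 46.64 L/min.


Frequency = K * Q / 60 (converting L/min to L/s).
f = 8116 * 46.64 / 60
f = 378530.24 / 60
f = 6308.84 Hz

6308.84 Hz


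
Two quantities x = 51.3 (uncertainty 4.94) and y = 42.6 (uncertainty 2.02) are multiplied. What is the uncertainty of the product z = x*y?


For a product z = x*y, the relative uncertainty is:
uz/z = sqrt((ux/x)^2 + (uy/y)^2)
Relative uncertainties: ux/x = 4.94/51.3 = 0.096296
uy/y = 2.02/42.6 = 0.047418
z = 51.3 * 42.6 = 2185.4
uz = 2185.4 * sqrt(0.096296^2 + 0.047418^2) = 234.574

234.574


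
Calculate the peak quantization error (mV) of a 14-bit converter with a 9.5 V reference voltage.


The maximum quantization error is +/- LSB/2.
LSB = Vref / 2^n = 9.5 / 16384 = 0.00057983 V
Max error = LSB / 2 = 0.00057983 / 2 = 0.00028992 V
Max error = 0.2899 mV

0.2899 mV


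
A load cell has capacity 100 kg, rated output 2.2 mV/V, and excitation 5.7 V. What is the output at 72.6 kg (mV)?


Vout = rated_output * Vex * (load / capacity).
Vout = 2.2 * 5.7 * (72.6 / 100)
Vout = 2.2 * 5.7 * 0.726
Vout = 9.104 mV

9.104 mV


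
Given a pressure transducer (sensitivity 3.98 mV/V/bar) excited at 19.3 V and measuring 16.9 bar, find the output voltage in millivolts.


Output = sensitivity * Vex * P.
Vout = 3.98 * 19.3 * 16.9
Vout = 76.814 * 16.9
Vout = 1298.16 mV

1298.16 mV


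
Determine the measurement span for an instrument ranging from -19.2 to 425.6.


Span = upper range - lower range.
Span = 425.6 - (-19.2)
Span = 444.8

444.8


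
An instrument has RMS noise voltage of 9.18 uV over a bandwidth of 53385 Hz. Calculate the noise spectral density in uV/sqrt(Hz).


Noise spectral density = Vrms / sqrt(BW).
NSD = 9.18 / sqrt(53385)
NSD = 9.18 / 231.0519
NSD = 0.0397 uV/sqrt(Hz)

0.0397 uV/sqrt(Hz)


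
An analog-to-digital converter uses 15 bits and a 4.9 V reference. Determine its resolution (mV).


The resolution (LSB) of an ADC is Vref / 2^n.
LSB = 4.9 / 2^15
LSB = 4.9 / 32768
LSB = 0.00014954 V = 0.14953613 mV

0.14953613 mV


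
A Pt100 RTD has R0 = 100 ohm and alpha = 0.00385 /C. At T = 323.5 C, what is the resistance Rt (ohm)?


The RTD equation: Rt = R0 * (1 + alpha * T).
Rt = 100 * (1 + 0.00385 * 323.5)
Rt = 100 * (1 + 1.245475)
Rt = 100 * 2.245475
Rt = 224.547 ohm

224.547 ohm


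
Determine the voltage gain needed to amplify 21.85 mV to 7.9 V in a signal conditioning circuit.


Gain = Vout / Vin (converting to same units).
G = 7.9 V / 21.85 mV
G = 7900.0 mV / 21.85 mV
G = 361.56

361.56


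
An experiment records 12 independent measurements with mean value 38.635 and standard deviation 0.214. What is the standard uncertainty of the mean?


The standard uncertainty for Type A evaluation is u = s / sqrt(n).
u = 0.214 / sqrt(12)
u = 0.214 / 3.4641
u = 0.0618

0.0618


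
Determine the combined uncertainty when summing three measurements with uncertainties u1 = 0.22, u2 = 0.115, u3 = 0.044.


For a sum of independent quantities, uc = sqrt(u1^2 + u2^2 + u3^2).
uc = sqrt(0.22^2 + 0.115^2 + 0.044^2)
uc = sqrt(0.0484 + 0.013225 + 0.001936)
uc = 0.2521

0.2521


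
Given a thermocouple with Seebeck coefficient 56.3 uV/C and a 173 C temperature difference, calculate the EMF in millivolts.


The thermocouple output V = sensitivity * dT.
V = 56.3 uV/C * 173 C
V = 9739.9 uV
V = 9.74 mV

9.74 mV


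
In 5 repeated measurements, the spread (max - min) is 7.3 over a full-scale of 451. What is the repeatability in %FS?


Repeatability = (spread / full scale) * 100%.
R = (7.3 / 451) * 100
R = 1.619 %FS

1.619 %FS


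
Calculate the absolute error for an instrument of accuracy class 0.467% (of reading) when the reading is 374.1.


Absolute error = (accuracy% / 100) * reading.
Error = (0.467 / 100) * 374.1
Error = 0.00467 * 374.1
Error = 1.747

1.747


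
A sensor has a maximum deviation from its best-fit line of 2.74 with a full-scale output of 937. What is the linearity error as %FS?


Linearity error = (max deviation / full scale) * 100%.
Linearity = (2.74 / 937) * 100
Linearity = 0.292 %FS

0.292 %FS


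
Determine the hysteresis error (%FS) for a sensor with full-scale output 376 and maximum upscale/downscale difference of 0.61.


Hysteresis = (max difference / full scale) * 100%.
H = (0.61 / 376) * 100
H = 0.162 %FS

0.162 %FS


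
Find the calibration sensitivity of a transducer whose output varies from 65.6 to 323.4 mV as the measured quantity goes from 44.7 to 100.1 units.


Sensitivity = (y2 - y1) / (x2 - x1).
S = (323.4 - 65.6) / (100.1 - 44.7)
S = 257.8 / 55.4
S = 4.6534 mV/unit

4.6534 mV/unit


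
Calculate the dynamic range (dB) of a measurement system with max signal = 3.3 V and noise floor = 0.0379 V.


Dynamic range = 20 * log10(Vmax / Vnoise).
DR = 20 * log10(3.3 / 0.0379)
DR = 20 * log10(87.07)
DR = 38.8 dB

38.8 dB


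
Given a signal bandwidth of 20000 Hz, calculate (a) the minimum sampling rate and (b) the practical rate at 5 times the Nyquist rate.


By Nyquist theorem, fs_min = 2 * fmax.
fs_min = 2 * 20000 = 40000 Hz
Practical rate = 5 * fs_min = 5 * 40000 = 200000 Hz

fs_min = 40000 Hz, fs_practical = 200000 Hz


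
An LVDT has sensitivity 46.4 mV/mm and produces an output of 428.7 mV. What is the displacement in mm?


Displacement = Vout / sensitivity.
d = 428.7 / 46.4
d = 9.239 mm

9.239 mm


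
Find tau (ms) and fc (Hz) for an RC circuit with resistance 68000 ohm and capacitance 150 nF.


Time constant: tau = R * C.
tau = 68000 * 1.50e-07 = 0.0102 s
tau = 10.2 ms
Cutoff frequency: fc = 1 / (2*pi*R*C).
fc = 1 / (2*pi*0.0102) = 15.6 Hz

tau = 10.2 ms, fc = 15.6 Hz


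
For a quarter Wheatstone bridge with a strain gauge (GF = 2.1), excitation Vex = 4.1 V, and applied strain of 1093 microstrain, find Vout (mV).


Quarter bridge output: Vout = (GF * epsilon * Vex) / 4.
Vout = (2.1 * 1093e-6 * 4.1) / 4
Vout = 0.00941073 / 4 V
Vout = 0.00235268 V = 2.3527 mV

2.3527 mV


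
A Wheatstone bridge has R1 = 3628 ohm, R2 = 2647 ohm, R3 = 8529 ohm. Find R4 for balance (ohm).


At balance: R1*R4 = R2*R3, so R4 = R2*R3/R1.
R4 = 2647 * 8529 / 3628
R4 = 22576263 / 3628
R4 = 6222.78 ohm

6222.78 ohm


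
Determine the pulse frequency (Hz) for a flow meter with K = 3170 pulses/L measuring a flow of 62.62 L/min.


Frequency = K * Q / 60 (converting L/min to L/s).
f = 3170 * 62.62 / 60
f = 198505.4 / 60
f = 3308.42 Hz

3308.42 Hz


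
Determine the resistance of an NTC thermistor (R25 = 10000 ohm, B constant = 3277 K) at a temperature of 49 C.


NTC thermistor equation: Rt = R25 * exp(B * (1/T - 1/T25)).
T in Kelvin: 322.15 K, T25 = 298.15 K
1/T - 1/T25 = 1/322.15 - 1/298.15 = -0.00024987
B * (1/T - 1/T25) = 3277 * -0.00024987 = -0.8188
Rt = 10000 * exp(-0.8188) = 4409.5 ohm

4409.5 ohm


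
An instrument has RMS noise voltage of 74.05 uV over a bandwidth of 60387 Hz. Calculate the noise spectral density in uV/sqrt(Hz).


Noise spectral density = Vrms / sqrt(BW).
NSD = 74.05 / sqrt(60387)
NSD = 74.05 / 245.7377
NSD = 0.3013 uV/sqrt(Hz)

0.3013 uV/sqrt(Hz)


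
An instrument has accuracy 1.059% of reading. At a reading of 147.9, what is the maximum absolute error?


Absolute error = (accuracy% / 100) * reading.
Error = (1.059 / 100) * 147.9
Error = 0.01059 * 147.9
Error = 1.5663

1.5663


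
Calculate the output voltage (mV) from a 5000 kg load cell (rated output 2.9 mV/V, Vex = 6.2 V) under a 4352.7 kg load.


Vout = rated_output * Vex * (load / capacity).
Vout = 2.9 * 6.2 * (4352.7 / 5000)
Vout = 2.9 * 6.2 * 0.87054
Vout = 15.652 mV

15.652 mV


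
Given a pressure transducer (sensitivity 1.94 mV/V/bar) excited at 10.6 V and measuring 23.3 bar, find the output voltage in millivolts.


Output = sensitivity * Vex * P.
Vout = 1.94 * 10.6 * 23.3
Vout = 20.564 * 23.3
Vout = 479.14 mV

479.14 mV


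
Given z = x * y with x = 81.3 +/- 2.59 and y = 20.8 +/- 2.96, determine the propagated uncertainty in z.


For a product z = x*y, the relative uncertainty is:
uz/z = sqrt((ux/x)^2 + (uy/y)^2)
Relative uncertainties: ux/x = 2.59/81.3 = 0.031857
uy/y = 2.96/20.8 = 0.142308
z = 81.3 * 20.8 = 1691.0
uz = 1691.0 * sqrt(0.031857^2 + 0.142308^2) = 246.604

246.604


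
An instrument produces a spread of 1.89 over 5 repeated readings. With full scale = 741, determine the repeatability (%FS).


Repeatability = (spread / full scale) * 100%.
R = (1.89 / 741) * 100
R = 0.255 %FS

0.255 %FS


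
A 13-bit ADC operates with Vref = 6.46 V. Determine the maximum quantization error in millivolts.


The maximum quantization error is +/- LSB/2.
LSB = Vref / 2^n = 6.46 / 8192 = 0.00078857 V
Max error = LSB / 2 = 0.00078857 / 2 = 0.00039429 V
Max error = 0.3943 mV

0.3943 mV


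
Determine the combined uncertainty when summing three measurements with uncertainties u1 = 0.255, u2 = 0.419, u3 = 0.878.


For a sum of independent quantities, uc = sqrt(u1^2 + u2^2 + u3^2).
uc = sqrt(0.255^2 + 0.419^2 + 0.878^2)
uc = sqrt(0.065025 + 0.175561 + 0.770884)
uc = 1.0057

1.0057


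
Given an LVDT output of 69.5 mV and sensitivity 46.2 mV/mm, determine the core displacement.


Displacement = Vout / sensitivity.
d = 69.5 / 46.2
d = 1.504 mm

1.504 mm


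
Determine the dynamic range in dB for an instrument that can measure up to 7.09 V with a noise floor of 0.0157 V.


Dynamic range = 20 * log10(Vmax / Vnoise).
DR = 20 * log10(7.09 / 0.0157)
DR = 20 * log10(451.59)
DR = 53.09 dB

53.09 dB


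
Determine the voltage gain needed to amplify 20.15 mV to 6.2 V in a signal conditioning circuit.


Gain = Vout / Vin (converting to same units).
G = 6.2 V / 20.15 mV
G = 6200.0 mV / 20.15 mV
G = 307.69

307.69


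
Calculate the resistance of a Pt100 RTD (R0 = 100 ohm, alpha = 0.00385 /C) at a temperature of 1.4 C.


The RTD equation: Rt = R0 * (1 + alpha * T).
Rt = 100 * (1 + 0.00385 * 1.4)
Rt = 100 * (1 + 0.00539)
Rt = 100 * 1.00539
Rt = 100.539 ohm

100.539 ohm


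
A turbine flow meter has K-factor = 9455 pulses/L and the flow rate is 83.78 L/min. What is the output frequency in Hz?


Frequency = K * Q / 60 (converting L/min to L/s).
f = 9455 * 83.78 / 60
f = 792139.9 / 60
f = 13202.33 Hz

13202.33 Hz


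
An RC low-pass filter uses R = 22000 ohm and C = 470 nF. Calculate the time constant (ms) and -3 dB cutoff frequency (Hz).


Time constant: tau = R * C.
tau = 22000 * 4.70e-07 = 0.01034 s
tau = 10.34 ms
Cutoff frequency: fc = 1 / (2*pi*R*C).
fc = 1 / (2*pi*0.01034) = 15.39 Hz

tau = 10.34 ms, fc = 15.39 Hz


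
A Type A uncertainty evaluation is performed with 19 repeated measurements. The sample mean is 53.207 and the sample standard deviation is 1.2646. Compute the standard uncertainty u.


The standard uncertainty for Type A evaluation is u = s / sqrt(n).
u = 1.2646 / sqrt(19)
u = 1.2646 / 4.3589
u = 0.2901

0.2901


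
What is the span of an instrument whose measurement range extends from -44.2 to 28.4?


Span = upper range - lower range.
Span = 28.4 - (-44.2)
Span = 72.6

72.6


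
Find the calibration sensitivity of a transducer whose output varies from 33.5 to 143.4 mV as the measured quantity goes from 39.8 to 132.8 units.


Sensitivity = (y2 - y1) / (x2 - x1).
S = (143.4 - 33.5) / (132.8 - 39.8)
S = 109.9 / 93.0
S = 1.1817 mV/unit

1.1817 mV/unit


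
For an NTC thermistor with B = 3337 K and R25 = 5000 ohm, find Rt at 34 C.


NTC thermistor equation: Rt = R25 * exp(B * (1/T - 1/T25)).
T in Kelvin: 307.15 K, T25 = 298.15 K
1/T - 1/T25 = 1/307.15 - 1/298.15 = -9.828e-05
B * (1/T - 1/T25) = 3337 * -9.828e-05 = -0.328
Rt = 5000 * exp(-0.328) = 3602.0 ohm

3602.0 ohm


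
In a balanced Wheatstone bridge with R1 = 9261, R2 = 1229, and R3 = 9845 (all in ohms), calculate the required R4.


At balance: R1*R4 = R2*R3, so R4 = R2*R3/R1.
R4 = 1229 * 9845 / 9261
R4 = 12099505 / 9261
R4 = 1306.5 ohm

1306.5 ohm


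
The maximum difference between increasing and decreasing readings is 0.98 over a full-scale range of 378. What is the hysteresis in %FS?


Hysteresis = (max difference / full scale) * 100%.
H = (0.98 / 378) * 100
H = 0.259 %FS

0.259 %FS


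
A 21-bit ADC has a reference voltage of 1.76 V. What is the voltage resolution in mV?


The resolution (LSB) of an ADC is Vref / 2^n.
LSB = 1.76 / 2^21
LSB = 1.76 / 2097152
LSB = 8.4e-07 V = 0.00083923 mV

0.00083923 mV


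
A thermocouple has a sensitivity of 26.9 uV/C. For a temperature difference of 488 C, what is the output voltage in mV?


The thermocouple output V = sensitivity * dT.
V = 26.9 uV/C * 488 C
V = 13127.2 uV
V = 13.127 mV

13.127 mV


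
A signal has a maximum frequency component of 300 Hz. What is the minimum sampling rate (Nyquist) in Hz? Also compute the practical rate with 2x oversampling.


By Nyquist theorem, fs_min = 2 * fmax.
fs_min = 2 * 300 = 600 Hz
Practical rate = 2 * fs_min = 2 * 600 = 1200 Hz

fs_min = 600 Hz, fs_practical = 1200 Hz


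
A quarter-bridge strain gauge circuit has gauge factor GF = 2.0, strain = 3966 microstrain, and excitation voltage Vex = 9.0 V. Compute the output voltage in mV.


Quarter bridge output: Vout = (GF * epsilon * Vex) / 4.
Vout = (2.0 * 3966e-6 * 9.0) / 4
Vout = 0.071388 / 4 V
Vout = 0.017847 V = 17.847 mV

17.847 mV


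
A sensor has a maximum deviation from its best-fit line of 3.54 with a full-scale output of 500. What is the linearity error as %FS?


Linearity error = (max deviation / full scale) * 100%.
Linearity = (3.54 / 500) * 100
Linearity = 0.708 %FS

0.708 %FS


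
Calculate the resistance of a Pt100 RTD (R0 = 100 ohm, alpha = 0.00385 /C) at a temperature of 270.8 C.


The RTD equation: Rt = R0 * (1 + alpha * T).
Rt = 100 * (1 + 0.00385 * 270.8)
Rt = 100 * (1 + 1.04258)
Rt = 100 * 2.04258
Rt = 204.258 ohm

204.258 ohm


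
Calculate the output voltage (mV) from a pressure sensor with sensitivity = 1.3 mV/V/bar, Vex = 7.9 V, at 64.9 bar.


Output = sensitivity * Vex * P.
Vout = 1.3 * 7.9 * 64.9
Vout = 10.27 * 64.9
Vout = 666.52 mV

666.52 mV


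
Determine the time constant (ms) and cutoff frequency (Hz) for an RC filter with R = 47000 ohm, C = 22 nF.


Time constant: tau = R * C.
tau = 47000 * 2.20e-08 = 0.001034 s
tau = 1.034 ms
Cutoff frequency: fc = 1 / (2*pi*R*C).
fc = 1 / (2*pi*0.001034) = 153.92 Hz

tau = 1.034 ms, fc = 153.92 Hz


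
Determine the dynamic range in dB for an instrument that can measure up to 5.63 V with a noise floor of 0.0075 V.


Dynamic range = 20 * log10(Vmax / Vnoise).
DR = 20 * log10(5.63 / 0.0075)
DR = 20 * log10(750.67)
DR = 57.51 dB

57.51 dB


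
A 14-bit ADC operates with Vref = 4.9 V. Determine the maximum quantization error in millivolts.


The maximum quantization error is +/- LSB/2.
LSB = Vref / 2^n = 4.9 / 16384 = 0.00029907 V
Max error = LSB / 2 = 0.00029907 / 2 = 0.00014954 V
Max error = 0.1495 mV

0.1495 mV


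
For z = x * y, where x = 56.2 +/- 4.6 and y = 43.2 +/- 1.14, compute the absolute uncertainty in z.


For a product z = x*y, the relative uncertainty is:
uz/z = sqrt((ux/x)^2 + (uy/y)^2)
Relative uncertainties: ux/x = 4.6/56.2 = 0.081851
uy/y = 1.14/43.2 = 0.026389
z = 56.2 * 43.2 = 2427.8
uz = 2427.8 * sqrt(0.081851^2 + 0.026389^2) = 208.793

208.793


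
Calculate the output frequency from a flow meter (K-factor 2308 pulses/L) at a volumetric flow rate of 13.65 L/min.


Frequency = K * Q / 60 (converting L/min to L/s).
f = 2308 * 13.65 / 60
f = 31504.2 / 60
f = 525.07 Hz

525.07 Hz


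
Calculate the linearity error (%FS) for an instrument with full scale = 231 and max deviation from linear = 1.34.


Linearity error = (max deviation / full scale) * 100%.
Linearity = (1.34 / 231) * 100
Linearity = 0.58 %FS

0.58 %FS


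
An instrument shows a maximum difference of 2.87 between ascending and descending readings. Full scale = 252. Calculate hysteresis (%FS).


Hysteresis = (max difference / full scale) * 100%.
H = (2.87 / 252) * 100
H = 1.139 %FS

1.139 %FS


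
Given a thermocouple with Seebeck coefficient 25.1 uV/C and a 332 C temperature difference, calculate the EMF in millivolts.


The thermocouple output V = sensitivity * dT.
V = 25.1 uV/C * 332 C
V = 8333.2 uV
V = 8.333 mV

8.333 mV


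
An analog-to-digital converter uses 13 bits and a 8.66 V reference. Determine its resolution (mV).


The resolution (LSB) of an ADC is Vref / 2^n.
LSB = 8.66 / 2^13
LSB = 8.66 / 8192
LSB = 0.00105713 V = 1.05712891 mV

1.05712891 mV


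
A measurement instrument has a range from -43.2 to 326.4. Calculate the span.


Span = upper range - lower range.
Span = 326.4 - (-43.2)
Span = 369.6

369.6


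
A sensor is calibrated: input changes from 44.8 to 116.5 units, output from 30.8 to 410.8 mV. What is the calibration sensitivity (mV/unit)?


Sensitivity = (y2 - y1) / (x2 - x1).
S = (410.8 - 30.8) / (116.5 - 44.8)
S = 380.0 / 71.7
S = 5.2999 mV/unit

5.2999 mV/unit


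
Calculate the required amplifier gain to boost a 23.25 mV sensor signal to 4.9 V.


Gain = Vout / Vin (converting to same units).
G = 4.9 V / 23.25 mV
G = 4900.0 mV / 23.25 mV
G = 210.75

210.75


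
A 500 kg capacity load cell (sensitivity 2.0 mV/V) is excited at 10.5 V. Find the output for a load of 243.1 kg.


Vout = rated_output * Vex * (load / capacity).
Vout = 2.0 * 10.5 * (243.1 / 500)
Vout = 2.0 * 10.5 * 0.4862
Vout = 10.21 mV

10.21 mV


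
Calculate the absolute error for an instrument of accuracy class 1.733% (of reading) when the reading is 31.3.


Absolute error = (accuracy% / 100) * reading.
Error = (1.733 / 100) * 31.3
Error = 0.01733 * 31.3
Error = 0.5424

0.5424


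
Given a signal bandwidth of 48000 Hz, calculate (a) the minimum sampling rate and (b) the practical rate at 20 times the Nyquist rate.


By Nyquist theorem, fs_min = 2 * fmax.
fs_min = 2 * 48000 = 96000 Hz
Practical rate = 20 * fs_min = 20 * 96000 = 1920000 Hz

fs_min = 96000 Hz, fs_practical = 1920000 Hz


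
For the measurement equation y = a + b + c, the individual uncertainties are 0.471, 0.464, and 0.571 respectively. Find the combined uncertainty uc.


For a sum of independent quantities, uc = sqrt(u1^2 + u2^2 + u3^2).
uc = sqrt(0.471^2 + 0.464^2 + 0.571^2)
uc = sqrt(0.221841 + 0.215296 + 0.326041)
uc = 0.8736

0.8736


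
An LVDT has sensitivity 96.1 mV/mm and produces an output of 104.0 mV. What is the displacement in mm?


Displacement = Vout / sensitivity.
d = 104.0 / 96.1
d = 1.082 mm

1.082 mm


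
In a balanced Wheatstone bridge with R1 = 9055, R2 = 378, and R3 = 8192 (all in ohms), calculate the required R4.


At balance: R1*R4 = R2*R3, so R4 = R2*R3/R1.
R4 = 378 * 8192 / 9055
R4 = 3096576 / 9055
R4 = 341.97 ohm

341.97 ohm


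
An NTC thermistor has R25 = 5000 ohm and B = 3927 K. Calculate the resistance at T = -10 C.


NTC thermistor equation: Rt = R25 * exp(B * (1/T - 1/T25)).
T in Kelvin: 263.15 K, T25 = 298.15 K
1/T - 1/T25 = 1/263.15 - 1/298.15 = 0.0004461
B * (1/T - 1/T25) = 3927 * 0.0004461 = 1.7518
Rt = 5000 * exp(1.7518) = 28825.6 ohm

28825.6 ohm


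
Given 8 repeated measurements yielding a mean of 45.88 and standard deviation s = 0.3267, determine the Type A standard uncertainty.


The standard uncertainty for Type A evaluation is u = s / sqrt(n).
u = 0.3267 / sqrt(8)
u = 0.3267 / 2.8284
u = 0.1155

0.1155


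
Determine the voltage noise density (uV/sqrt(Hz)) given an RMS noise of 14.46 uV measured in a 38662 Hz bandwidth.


Noise spectral density = Vrms / sqrt(BW).
NSD = 14.46 / sqrt(38662)
NSD = 14.46 / 196.6265
NSD = 0.0735 uV/sqrt(Hz)

0.0735 uV/sqrt(Hz)


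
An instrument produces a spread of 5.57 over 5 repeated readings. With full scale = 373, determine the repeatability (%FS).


Repeatability = (spread / full scale) * 100%.
R = (5.57 / 373) * 100
R = 1.493 %FS

1.493 %FS


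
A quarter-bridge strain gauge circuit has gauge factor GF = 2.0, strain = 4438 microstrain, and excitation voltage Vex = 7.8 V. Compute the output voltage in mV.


Quarter bridge output: Vout = (GF * epsilon * Vex) / 4.
Vout = (2.0 * 4438e-6 * 7.8) / 4
Vout = 0.0692328 / 4 V
Vout = 0.0173082 V = 17.3082 mV

17.3082 mV


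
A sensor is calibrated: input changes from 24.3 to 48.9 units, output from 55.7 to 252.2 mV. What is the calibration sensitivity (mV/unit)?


Sensitivity = (y2 - y1) / (x2 - x1).
S = (252.2 - 55.7) / (48.9 - 24.3)
S = 196.5 / 24.6
S = 7.9878 mV/unit

7.9878 mV/unit


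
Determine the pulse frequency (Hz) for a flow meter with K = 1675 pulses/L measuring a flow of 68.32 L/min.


Frequency = K * Q / 60 (converting L/min to L/s).
f = 1675 * 68.32 / 60
f = 114436.0 / 60
f = 1907.27 Hz

1907.27 Hz


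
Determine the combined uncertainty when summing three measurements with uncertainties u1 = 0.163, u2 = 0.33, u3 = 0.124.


For a sum of independent quantities, uc = sqrt(u1^2 + u2^2 + u3^2).
uc = sqrt(0.163^2 + 0.33^2 + 0.124^2)
uc = sqrt(0.026569 + 0.1089 + 0.015376)
uc = 0.3884

0.3884


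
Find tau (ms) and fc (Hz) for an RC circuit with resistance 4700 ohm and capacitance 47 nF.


Time constant: tau = R * C.
tau = 4700 * 4.70e-08 = 0.0002209 s
tau = 0.2209 ms
Cutoff frequency: fc = 1 / (2*pi*R*C).
fc = 1 / (2*pi*0.0002209) = 720.48 Hz

tau = 0.2209 ms, fc = 720.48 Hz


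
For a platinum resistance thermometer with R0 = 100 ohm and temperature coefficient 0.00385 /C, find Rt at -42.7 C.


The RTD equation: Rt = R0 * (1 + alpha * T).
Rt = 100 * (1 + 0.00385 * -42.7)
Rt = 100 * (1 + -0.164395)
Rt = 100 * 0.835605
Rt = 83.56 ohm

83.56 ohm


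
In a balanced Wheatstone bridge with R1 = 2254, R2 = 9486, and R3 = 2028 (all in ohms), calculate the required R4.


At balance: R1*R4 = R2*R3, so R4 = R2*R3/R1.
R4 = 9486 * 2028 / 2254
R4 = 19237608 / 2254
R4 = 8534.87 ohm

8534.87 ohm


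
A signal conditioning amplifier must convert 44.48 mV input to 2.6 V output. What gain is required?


Gain = Vout / Vin (converting to same units).
G = 2.6 V / 44.48 mV
G = 2600.0 mV / 44.48 mV
G = 58.45

58.45


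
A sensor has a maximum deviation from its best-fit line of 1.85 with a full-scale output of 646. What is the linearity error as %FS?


Linearity error = (max deviation / full scale) * 100%.
Linearity = (1.85 / 646) * 100
Linearity = 0.286 %FS

0.286 %FS


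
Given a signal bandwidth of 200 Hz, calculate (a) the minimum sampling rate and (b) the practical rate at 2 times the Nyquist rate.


By Nyquist theorem, fs_min = 2 * fmax.
fs_min = 2 * 200 = 400 Hz
Practical rate = 2 * fs_min = 2 * 400 = 800 Hz

fs_min = 400 Hz, fs_practical = 800 Hz


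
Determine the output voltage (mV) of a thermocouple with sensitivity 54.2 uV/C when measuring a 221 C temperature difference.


The thermocouple output V = sensitivity * dT.
V = 54.2 uV/C * 221 C
V = 11978.2 uV
V = 11.978 mV

11.978 mV


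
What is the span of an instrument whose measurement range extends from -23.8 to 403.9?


Span = upper range - lower range.
Span = 403.9 - (-23.8)
Span = 427.7

427.7


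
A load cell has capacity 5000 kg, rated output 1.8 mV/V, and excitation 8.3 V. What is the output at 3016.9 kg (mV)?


Vout = rated_output * Vex * (load / capacity).
Vout = 1.8 * 8.3 * (3016.9 / 5000)
Vout = 1.8 * 8.3 * 0.60338
Vout = 9.014 mV

9.014 mV


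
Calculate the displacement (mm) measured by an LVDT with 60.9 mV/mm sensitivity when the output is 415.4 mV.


Displacement = Vout / sensitivity.
d = 415.4 / 60.9
d = 6.821 mm

6.821 mm


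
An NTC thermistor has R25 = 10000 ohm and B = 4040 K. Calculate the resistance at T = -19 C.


NTC thermistor equation: Rt = R25 * exp(B * (1/T - 1/T25)).
T in Kelvin: 254.15 K, T25 = 298.15 K
1/T - 1/T25 = 1/254.15 - 1/298.15 = 0.00058067
B * (1/T - 1/T25) = 4040 * 0.00058067 = 2.3459
Rt = 10000 * exp(2.3459) = 104426.5 ohm

104426.5 ohm


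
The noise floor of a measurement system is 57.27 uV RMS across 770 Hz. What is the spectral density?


Noise spectral density = Vrms / sqrt(BW).
NSD = 57.27 / sqrt(770)
NSD = 57.27 / 27.7489
NSD = 2.0639 uV/sqrt(Hz)

2.0639 uV/sqrt(Hz)


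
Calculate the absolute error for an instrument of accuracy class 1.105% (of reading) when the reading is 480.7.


Absolute error = (accuracy% / 100) * reading.
Error = (1.105 / 100) * 480.7
Error = 0.01105 * 480.7
Error = 5.3117

5.3117


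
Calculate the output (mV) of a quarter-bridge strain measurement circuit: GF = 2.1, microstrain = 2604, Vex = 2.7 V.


Quarter bridge output: Vout = (GF * epsilon * Vex) / 4.
Vout = (2.1 * 2604e-6 * 2.7) / 4
Vout = 0.01476468 / 4 V
Vout = 0.00369117 V = 3.6912 mV

3.6912 mV


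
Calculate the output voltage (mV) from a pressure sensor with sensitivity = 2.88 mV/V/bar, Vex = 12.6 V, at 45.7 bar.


Output = sensitivity * Vex * P.
Vout = 2.88 * 12.6 * 45.7
Vout = 36.288 * 45.7
Vout = 1658.36 mV

1658.36 mV


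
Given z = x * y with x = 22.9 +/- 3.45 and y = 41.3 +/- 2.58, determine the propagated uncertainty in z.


For a product z = x*y, the relative uncertainty is:
uz/z = sqrt((ux/x)^2 + (uy/y)^2)
Relative uncertainties: ux/x = 3.45/22.9 = 0.150655
uy/y = 2.58/41.3 = 0.06247
z = 22.9 * 41.3 = 945.8
uz = 945.8 * sqrt(0.150655^2 + 0.06247^2) = 154.249

154.249


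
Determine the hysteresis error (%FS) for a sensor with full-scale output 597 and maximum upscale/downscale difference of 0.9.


Hysteresis = (max difference / full scale) * 100%.
H = (0.9 / 597) * 100
H = 0.151 %FS

0.151 %FS


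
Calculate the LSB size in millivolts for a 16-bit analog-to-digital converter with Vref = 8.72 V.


The resolution (LSB) of an ADC is Vref / 2^n.
LSB = 8.72 / 2^16
LSB = 8.72 / 65536
LSB = 0.00013306 V = 0.13305664 mV

0.13305664 mV


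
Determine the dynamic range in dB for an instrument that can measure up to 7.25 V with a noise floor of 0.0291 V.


Dynamic range = 20 * log10(Vmax / Vnoise).
DR = 20 * log10(7.25 / 0.0291)
DR = 20 * log10(249.14)
DR = 47.93 dB

47.93 dB


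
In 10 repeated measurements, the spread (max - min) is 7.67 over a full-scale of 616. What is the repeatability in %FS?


Repeatability = (spread / full scale) * 100%.
R = (7.67 / 616) * 100
R = 1.245 %FS

1.245 %FS


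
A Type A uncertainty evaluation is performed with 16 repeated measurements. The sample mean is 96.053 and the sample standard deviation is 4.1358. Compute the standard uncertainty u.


The standard uncertainty for Type A evaluation is u = s / sqrt(n).
u = 4.1358 / sqrt(16)
u = 4.1358 / 4.0
u = 1.0339

1.0339


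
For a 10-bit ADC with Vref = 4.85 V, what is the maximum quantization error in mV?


The maximum quantization error is +/- LSB/2.
LSB = Vref / 2^n = 4.85 / 1024 = 0.00473633 V
Max error = LSB / 2 = 0.00473633 / 2 = 0.00236816 V
Max error = 2.3682 mV

2.3682 mV


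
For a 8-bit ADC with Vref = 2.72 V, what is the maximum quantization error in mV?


The maximum quantization error is +/- LSB/2.
LSB = Vref / 2^n = 2.72 / 256 = 0.010625 V
Max error = LSB / 2 = 0.010625 / 2 = 0.0053125 V
Max error = 5.3125 mV

5.3125 mV


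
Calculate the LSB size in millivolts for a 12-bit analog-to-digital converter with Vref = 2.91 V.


The resolution (LSB) of an ADC is Vref / 2^n.
LSB = 2.91 / 2^12
LSB = 2.91 / 4096
LSB = 0.00071045 V = 0.71044922 mV

0.71044922 mV


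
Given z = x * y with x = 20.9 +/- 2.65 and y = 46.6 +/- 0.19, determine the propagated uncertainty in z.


For a product z = x*y, the relative uncertainty is:
uz/z = sqrt((ux/x)^2 + (uy/y)^2)
Relative uncertainties: ux/x = 2.65/20.9 = 0.126794
uy/y = 0.19/46.6 = 0.004077
z = 20.9 * 46.6 = 973.9
uz = 973.9 * sqrt(0.126794^2 + 0.004077^2) = 123.554

123.554


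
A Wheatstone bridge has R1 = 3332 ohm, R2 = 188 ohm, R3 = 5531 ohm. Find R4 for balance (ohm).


At balance: R1*R4 = R2*R3, so R4 = R2*R3/R1.
R4 = 188 * 5531 / 3332
R4 = 1039828 / 3332
R4 = 312.07 ohm

312.07 ohm


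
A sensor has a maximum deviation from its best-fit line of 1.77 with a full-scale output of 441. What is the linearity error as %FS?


Linearity error = (max deviation / full scale) * 100%.
Linearity = (1.77 / 441) * 100
Linearity = 0.401 %FS

0.401 %FS


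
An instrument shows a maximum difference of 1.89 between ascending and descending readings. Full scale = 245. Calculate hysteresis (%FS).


Hysteresis = (max difference / full scale) * 100%.
H = (1.89 / 245) * 100
H = 0.771 %FS

0.771 %FS


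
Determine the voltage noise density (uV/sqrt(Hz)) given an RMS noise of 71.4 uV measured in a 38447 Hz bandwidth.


Noise spectral density = Vrms / sqrt(BW).
NSD = 71.4 / sqrt(38447)
NSD = 71.4 / 196.0791
NSD = 0.3641 uV/sqrt(Hz)

0.3641 uV/sqrt(Hz)


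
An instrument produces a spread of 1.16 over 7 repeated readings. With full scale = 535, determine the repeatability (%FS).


Repeatability = (spread / full scale) * 100%.
R = (1.16 / 535) * 100
R = 0.217 %FS

0.217 %FS


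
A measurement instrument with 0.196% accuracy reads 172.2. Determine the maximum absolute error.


Absolute error = (accuracy% / 100) * reading.
Error = (0.196 / 100) * 172.2
Error = 0.00196 * 172.2
Error = 0.3375

0.3375


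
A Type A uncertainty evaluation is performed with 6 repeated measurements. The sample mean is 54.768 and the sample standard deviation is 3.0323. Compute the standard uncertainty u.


The standard uncertainty for Type A evaluation is u = s / sqrt(n).
u = 3.0323 / sqrt(6)
u = 3.0323 / 2.4495
u = 1.2379

1.2379


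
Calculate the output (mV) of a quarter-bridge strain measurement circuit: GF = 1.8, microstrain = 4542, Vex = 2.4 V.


Quarter bridge output: Vout = (GF * epsilon * Vex) / 4.
Vout = (1.8 * 4542e-6 * 2.4) / 4
Vout = 0.01962144 / 4 V
Vout = 0.00490536 V = 4.9054 mV

4.9054 mV


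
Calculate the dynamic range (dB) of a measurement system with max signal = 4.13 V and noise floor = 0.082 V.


Dynamic range = 20 * log10(Vmax / Vnoise).
DR = 20 * log10(4.13 / 0.082)
DR = 20 * log10(50.37)
DR = 34.04 dB

34.04 dB


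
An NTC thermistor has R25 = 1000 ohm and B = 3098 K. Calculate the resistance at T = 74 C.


NTC thermistor equation: Rt = R25 * exp(B * (1/T - 1/T25)).
T in Kelvin: 347.15 K, T25 = 298.15 K
1/T - 1/T25 = 1/347.15 - 1/298.15 = -0.00047342
B * (1/T - 1/T25) = 3098 * -0.00047342 = -1.4666
Rt = 1000 * exp(-1.4666) = 230.7 ohm

230.7 ohm


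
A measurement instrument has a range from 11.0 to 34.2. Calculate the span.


Span = upper range - lower range.
Span = 34.2 - (11.0)
Span = 23.2

23.2


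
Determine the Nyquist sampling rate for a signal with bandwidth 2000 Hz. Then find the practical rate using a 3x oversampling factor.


By Nyquist theorem, fs_min = 2 * fmax.
fs_min = 2 * 2000 = 4000 Hz
Practical rate = 3 * fs_min = 3 * 4000 = 12000 Hz

fs_min = 4000 Hz, fs_practical = 12000 Hz


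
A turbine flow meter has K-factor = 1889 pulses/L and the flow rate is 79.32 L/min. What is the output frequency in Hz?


Frequency = K * Q / 60 (converting L/min to L/s).
f = 1889 * 79.32 / 60
f = 149835.48 / 60
f = 2497.26 Hz

2497.26 Hz


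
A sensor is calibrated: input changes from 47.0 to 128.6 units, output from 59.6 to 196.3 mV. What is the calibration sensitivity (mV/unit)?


Sensitivity = (y2 - y1) / (x2 - x1).
S = (196.3 - 59.6) / (128.6 - 47.0)
S = 136.7 / 81.6
S = 1.6752 mV/unit

1.6752 mV/unit


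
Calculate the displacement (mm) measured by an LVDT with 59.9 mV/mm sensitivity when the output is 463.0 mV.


Displacement = Vout / sensitivity.
d = 463.0 / 59.9
d = 7.73 mm

7.73 mm


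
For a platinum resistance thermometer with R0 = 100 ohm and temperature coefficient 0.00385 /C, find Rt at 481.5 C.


The RTD equation: Rt = R0 * (1 + alpha * T).
Rt = 100 * (1 + 0.00385 * 481.5)
Rt = 100 * (1 + 1.853775)
Rt = 100 * 2.853775
Rt = 285.377 ohm

285.377 ohm


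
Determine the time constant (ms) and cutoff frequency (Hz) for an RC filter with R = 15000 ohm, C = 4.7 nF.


Time constant: tau = R * C.
tau = 15000 * 4.70e-09 = 7.05e-05 s
tau = 0.0705 ms
Cutoff frequency: fc = 1 / (2*pi*R*C).
fc = 1 / (2*pi*7.05e-05) = 2257.52 Hz

tau = 0.0705 ms, fc = 2257.52 Hz


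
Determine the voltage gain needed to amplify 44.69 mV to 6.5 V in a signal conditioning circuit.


Gain = Vout / Vin (converting to same units).
G = 6.5 V / 44.69 mV
G = 6500.0 mV / 44.69 mV
G = 145.45

145.45


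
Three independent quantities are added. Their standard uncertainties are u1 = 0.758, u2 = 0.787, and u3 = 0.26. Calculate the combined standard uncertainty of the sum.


For a sum of independent quantities, uc = sqrt(u1^2 + u2^2 + u3^2).
uc = sqrt(0.758^2 + 0.787^2 + 0.26^2)
uc = sqrt(0.574564 + 0.619369 + 0.0676)
uc = 1.1232

1.1232


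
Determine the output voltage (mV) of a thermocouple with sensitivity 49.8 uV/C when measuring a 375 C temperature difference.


The thermocouple output V = sensitivity * dT.
V = 49.8 uV/C * 375 C
V = 18675.0 uV
V = 18.675 mV

18.675 mV


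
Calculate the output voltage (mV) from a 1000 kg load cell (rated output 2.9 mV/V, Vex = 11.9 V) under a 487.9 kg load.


Vout = rated_output * Vex * (load / capacity).
Vout = 2.9 * 11.9 * (487.9 / 1000)
Vout = 2.9 * 11.9 * 0.4879
Vout = 16.837 mV

16.837 mV


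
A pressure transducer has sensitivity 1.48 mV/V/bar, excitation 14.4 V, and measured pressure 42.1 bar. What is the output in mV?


Output = sensitivity * Vex * P.
Vout = 1.48 * 14.4 * 42.1
Vout = 21.312 * 42.1
Vout = 897.24 mV

897.24 mV


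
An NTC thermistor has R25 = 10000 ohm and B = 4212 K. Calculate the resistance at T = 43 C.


NTC thermistor equation: Rt = R25 * exp(B * (1/T - 1/T25)).
T in Kelvin: 316.15 K, T25 = 298.15 K
1/T - 1/T25 = 1/316.15 - 1/298.15 = -0.00019096
B * (1/T - 1/T25) = 4212 * -0.00019096 = -0.8043
Rt = 10000 * exp(-0.8043) = 4473.9 ohm

4473.9 ohm


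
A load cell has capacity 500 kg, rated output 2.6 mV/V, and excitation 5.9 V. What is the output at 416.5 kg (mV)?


Vout = rated_output * Vex * (load / capacity).
Vout = 2.6 * 5.9 * (416.5 / 500)
Vout = 2.6 * 5.9 * 0.833
Vout = 12.778 mV

12.778 mV


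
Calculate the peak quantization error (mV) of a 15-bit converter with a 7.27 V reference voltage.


The maximum quantization error is +/- LSB/2.
LSB = Vref / 2^n = 7.27 / 32768 = 0.00022186 V
Max error = LSB / 2 = 0.00022186 / 2 = 0.00011093 V
Max error = 0.1109 mV

0.1109 mV
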